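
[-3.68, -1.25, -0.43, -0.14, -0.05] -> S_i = -3.68*0.34^i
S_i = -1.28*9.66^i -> [-1.28, -12.36, -119.44, -1153.83, -11145.99]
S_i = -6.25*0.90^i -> [-6.25, -5.62, -5.06, -4.56, -4.1]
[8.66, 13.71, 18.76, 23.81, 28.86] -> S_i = 8.66 + 5.05*i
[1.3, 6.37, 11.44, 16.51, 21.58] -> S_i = 1.30 + 5.07*i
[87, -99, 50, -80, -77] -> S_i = Random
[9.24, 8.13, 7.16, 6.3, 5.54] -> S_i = 9.24*0.88^i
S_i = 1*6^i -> [1, 6, 36, 216, 1296]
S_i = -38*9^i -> [-38, -342, -3078, -27702, -249318]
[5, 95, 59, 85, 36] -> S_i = Random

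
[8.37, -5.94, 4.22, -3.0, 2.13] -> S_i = 8.37*(-0.71)^i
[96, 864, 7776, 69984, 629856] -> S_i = 96*9^i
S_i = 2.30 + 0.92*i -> [2.3, 3.22, 4.14, 5.06, 5.98]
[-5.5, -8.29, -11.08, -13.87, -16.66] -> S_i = -5.50 + -2.79*i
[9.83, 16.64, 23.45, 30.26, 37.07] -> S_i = 9.83 + 6.81*i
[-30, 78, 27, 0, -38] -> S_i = Random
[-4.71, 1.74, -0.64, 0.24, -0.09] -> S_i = -4.71*(-0.37)^i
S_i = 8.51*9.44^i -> [8.51, 80.33, 758.36, 7158.89, 67579.9]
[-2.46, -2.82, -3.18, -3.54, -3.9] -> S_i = -2.46 + -0.36*i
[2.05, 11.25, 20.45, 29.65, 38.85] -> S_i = 2.05 + 9.20*i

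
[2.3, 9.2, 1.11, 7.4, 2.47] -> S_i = Random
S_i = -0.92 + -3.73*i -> [-0.92, -4.65, -8.38, -12.11, -15.84]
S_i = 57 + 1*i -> [57, 58, 59, 60, 61]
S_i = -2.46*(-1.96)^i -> [-2.46, 4.82, -9.45, 18.52, -36.3]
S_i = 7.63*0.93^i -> [7.63, 7.1, 6.6, 6.14, 5.71]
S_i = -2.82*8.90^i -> [-2.82, -25.1, -223.37, -1988.01, -17693.31]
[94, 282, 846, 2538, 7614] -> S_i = 94*3^i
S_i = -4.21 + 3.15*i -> [-4.21, -1.06, 2.09, 5.24, 8.39]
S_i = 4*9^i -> [4, 36, 324, 2916, 26244]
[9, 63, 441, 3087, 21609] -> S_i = 9*7^i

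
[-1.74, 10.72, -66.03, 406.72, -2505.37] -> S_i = -1.74*(-6.16)^i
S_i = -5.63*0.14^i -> [-5.63, -0.79, -0.11, -0.02, -0.0]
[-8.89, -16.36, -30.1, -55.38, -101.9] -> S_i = -8.89*1.84^i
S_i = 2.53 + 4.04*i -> [2.53, 6.57, 10.61, 14.65, 18.69]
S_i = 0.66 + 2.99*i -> [0.66, 3.65, 6.64, 9.63, 12.62]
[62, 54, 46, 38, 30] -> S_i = 62 + -8*i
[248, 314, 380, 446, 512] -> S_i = 248 + 66*i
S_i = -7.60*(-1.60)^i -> [-7.6, 12.16, -19.46, 31.13, -49.81]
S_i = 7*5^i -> [7, 35, 175, 875, 4375]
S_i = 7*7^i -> [7, 49, 343, 2401, 16807]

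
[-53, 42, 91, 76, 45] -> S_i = Random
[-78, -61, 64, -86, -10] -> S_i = Random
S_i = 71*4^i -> [71, 284, 1136, 4544, 18176]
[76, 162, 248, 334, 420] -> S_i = 76 + 86*i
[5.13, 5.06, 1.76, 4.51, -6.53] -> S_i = Random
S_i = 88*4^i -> [88, 352, 1408, 5632, 22528]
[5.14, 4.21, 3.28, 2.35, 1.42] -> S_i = 5.14 + -0.93*i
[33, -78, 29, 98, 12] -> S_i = Random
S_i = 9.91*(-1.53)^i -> [9.91, -15.16, 23.2, -35.49, 54.3]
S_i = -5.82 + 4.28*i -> [-5.82, -1.54, 2.74, 7.02, 11.3]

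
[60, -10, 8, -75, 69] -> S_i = Random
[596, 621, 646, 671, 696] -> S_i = 596 + 25*i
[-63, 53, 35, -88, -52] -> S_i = Random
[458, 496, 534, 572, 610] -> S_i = 458 + 38*i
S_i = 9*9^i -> [9, 81, 729, 6561, 59049]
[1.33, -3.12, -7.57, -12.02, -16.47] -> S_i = 1.33 + -4.45*i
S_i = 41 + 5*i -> [41, 46, 51, 56, 61]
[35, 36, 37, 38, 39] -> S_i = 35 + 1*i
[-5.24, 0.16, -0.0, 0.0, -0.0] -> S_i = -5.24*(-0.03)^i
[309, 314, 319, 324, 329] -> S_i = 309 + 5*i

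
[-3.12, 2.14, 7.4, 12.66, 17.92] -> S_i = -3.12 + 5.26*i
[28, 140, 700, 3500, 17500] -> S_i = 28*5^i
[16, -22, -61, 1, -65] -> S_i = Random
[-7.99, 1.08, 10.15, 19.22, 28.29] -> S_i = -7.99 + 9.07*i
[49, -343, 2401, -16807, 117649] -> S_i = 49*-7^i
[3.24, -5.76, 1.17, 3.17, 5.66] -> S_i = Random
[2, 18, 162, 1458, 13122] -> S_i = 2*9^i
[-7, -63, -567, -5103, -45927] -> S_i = -7*9^i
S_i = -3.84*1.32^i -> [-3.84, -5.07, -6.69, -8.83, -11.66]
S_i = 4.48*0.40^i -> [4.48, 1.79, 0.72, 0.29, 0.11]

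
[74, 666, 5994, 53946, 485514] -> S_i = 74*9^i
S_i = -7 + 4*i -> [-7, -3, 1, 5, 9]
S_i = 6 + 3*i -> [6, 9, 12, 15, 18]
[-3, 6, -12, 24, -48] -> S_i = -3*-2^i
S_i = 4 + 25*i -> [4, 29, 54, 79, 104]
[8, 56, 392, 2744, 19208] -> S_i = 8*7^i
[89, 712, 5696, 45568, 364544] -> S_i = 89*8^i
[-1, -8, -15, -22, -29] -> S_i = -1 + -7*i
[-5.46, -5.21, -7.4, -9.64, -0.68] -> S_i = Random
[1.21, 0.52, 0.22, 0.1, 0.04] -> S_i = 1.21*0.43^i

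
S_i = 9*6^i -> [9, 54, 324, 1944, 11664]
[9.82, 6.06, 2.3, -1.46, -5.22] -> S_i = 9.82 + -3.76*i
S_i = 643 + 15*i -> [643, 658, 673, 688, 703]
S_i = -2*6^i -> [-2, -12, -72, -432, -2592]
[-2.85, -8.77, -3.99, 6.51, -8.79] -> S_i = Random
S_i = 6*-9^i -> [6, -54, 486, -4374, 39366]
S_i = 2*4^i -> [2, 8, 32, 128, 512]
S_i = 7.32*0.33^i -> [7.32, 2.42, 0.8, 0.26, 0.09]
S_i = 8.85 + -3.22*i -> [8.85, 5.63, 2.41, -0.81, -4.03]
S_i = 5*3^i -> [5, 15, 45, 135, 405]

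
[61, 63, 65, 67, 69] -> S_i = 61 + 2*i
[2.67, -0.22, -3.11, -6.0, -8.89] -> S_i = 2.67 + -2.89*i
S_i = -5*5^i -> [-5, -25, -125, -625, -3125]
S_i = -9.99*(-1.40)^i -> [-9.99, 13.99, -19.58, 27.41, -38.38]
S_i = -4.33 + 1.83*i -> [-4.33, -2.5, -0.67, 1.16, 2.99]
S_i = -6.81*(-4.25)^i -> [-6.81, 28.94, -123.01, 522.77, -2221.79]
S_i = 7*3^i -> [7, 21, 63, 189, 567]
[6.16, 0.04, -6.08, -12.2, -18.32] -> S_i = 6.16 + -6.12*i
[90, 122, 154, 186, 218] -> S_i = 90 + 32*i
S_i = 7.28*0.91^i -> [7.28, 6.62, 6.03, 5.49, 4.99]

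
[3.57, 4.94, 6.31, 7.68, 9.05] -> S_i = 3.57 + 1.37*i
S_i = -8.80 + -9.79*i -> [-8.8, -18.59, -28.38, -38.17, -47.96]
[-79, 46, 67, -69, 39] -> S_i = Random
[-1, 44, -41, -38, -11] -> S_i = Random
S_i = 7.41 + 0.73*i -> [7.41, 8.14, 8.87, 9.6, 10.33]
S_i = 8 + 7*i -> [8, 15, 22, 29, 36]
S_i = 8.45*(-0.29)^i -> [8.45, -2.45, 0.71, -0.21, 0.06]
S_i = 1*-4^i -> [1, -4, 16, -64, 256]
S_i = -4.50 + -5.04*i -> [-4.5, -9.54, -14.58, -19.62, -24.66]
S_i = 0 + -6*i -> [0, -6, -12, -18, -24]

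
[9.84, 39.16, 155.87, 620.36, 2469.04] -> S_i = 9.84*3.98^i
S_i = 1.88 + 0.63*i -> [1.88, 2.51, 3.14, 3.77, 4.4]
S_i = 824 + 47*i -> [824, 871, 918, 965, 1012]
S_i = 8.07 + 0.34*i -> [8.07, 8.41, 8.75, 9.09, 9.43]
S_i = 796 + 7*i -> [796, 803, 810, 817, 824]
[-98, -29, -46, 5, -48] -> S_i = Random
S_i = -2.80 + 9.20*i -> [-2.8, 6.4, 15.6, 24.8, 34.0]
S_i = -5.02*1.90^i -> [-5.02, -9.54, -18.12, -34.43, -65.42]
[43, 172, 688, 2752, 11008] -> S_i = 43*4^i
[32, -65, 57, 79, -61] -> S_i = Random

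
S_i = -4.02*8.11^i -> [-4.02, -32.6, -264.4, -2144.32, -17390.4]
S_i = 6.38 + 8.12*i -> [6.38, 14.5, 22.62, 30.74, 38.86]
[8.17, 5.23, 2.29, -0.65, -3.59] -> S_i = 8.17 + -2.94*i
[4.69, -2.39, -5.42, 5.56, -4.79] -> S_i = Random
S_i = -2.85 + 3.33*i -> [-2.85, 0.48, 3.81, 7.14, 10.47]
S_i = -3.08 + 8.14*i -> [-3.08, 5.06, 13.2, 21.34, 29.48]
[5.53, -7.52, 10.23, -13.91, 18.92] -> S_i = 5.53*(-1.36)^i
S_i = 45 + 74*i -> [45, 119, 193, 267, 341]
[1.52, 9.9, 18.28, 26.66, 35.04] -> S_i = 1.52 + 8.38*i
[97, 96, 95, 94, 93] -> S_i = 97 + -1*i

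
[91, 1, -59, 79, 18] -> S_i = Random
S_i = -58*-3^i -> [-58, 174, -522, 1566, -4698]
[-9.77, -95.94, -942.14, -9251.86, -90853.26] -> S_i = -9.77*9.82^i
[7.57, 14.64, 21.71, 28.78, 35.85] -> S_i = 7.57 + 7.07*i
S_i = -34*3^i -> [-34, -102, -306, -918, -2754]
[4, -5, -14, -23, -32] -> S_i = 4 + -9*i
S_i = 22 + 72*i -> [22, 94, 166, 238, 310]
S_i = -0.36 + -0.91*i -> [-0.36, -1.27, -2.18, -3.09, -4.0]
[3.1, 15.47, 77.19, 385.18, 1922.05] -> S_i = 3.10*4.99^i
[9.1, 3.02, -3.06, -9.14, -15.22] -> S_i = 9.10 + -6.08*i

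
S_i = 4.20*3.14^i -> [4.2, 13.19, 41.41, 130.03, 408.29]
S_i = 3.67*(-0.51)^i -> [3.67, -1.87, 0.95, -0.49, 0.25]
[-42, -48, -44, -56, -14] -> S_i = Random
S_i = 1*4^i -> [1, 4, 16, 64, 256]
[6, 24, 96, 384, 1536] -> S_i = 6*4^i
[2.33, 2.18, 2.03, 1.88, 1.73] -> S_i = 2.33 + -0.15*i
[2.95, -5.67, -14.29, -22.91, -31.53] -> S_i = 2.95 + -8.62*i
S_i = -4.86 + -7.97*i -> [-4.86, -12.83, -20.8, -28.77, -36.74]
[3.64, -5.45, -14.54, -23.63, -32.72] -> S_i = 3.64 + -9.09*i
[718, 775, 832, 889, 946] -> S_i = 718 + 57*i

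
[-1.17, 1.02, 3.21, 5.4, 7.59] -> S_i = -1.17 + 2.19*i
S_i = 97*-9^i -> [97, -873, 7857, -70713, 636417]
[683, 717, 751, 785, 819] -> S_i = 683 + 34*i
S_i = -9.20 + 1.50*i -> [-9.2, -7.7, -6.2, -4.7, -3.2]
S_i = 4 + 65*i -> [4, 69, 134, 199, 264]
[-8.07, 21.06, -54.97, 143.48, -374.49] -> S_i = -8.07*(-2.61)^i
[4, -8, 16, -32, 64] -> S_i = 4*-2^i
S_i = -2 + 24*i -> [-2, 22, 46, 70, 94]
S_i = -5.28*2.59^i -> [-5.28, -13.68, -35.42, -91.73, -237.59]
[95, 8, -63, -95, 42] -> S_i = Random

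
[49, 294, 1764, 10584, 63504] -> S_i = 49*6^i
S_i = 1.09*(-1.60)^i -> [1.09, -1.74, 2.79, -4.46, 7.14]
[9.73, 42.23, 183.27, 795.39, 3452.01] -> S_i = 9.73*4.34^i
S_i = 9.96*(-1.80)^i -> [9.96, -17.93, 32.27, -58.09, 104.56]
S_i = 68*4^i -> [68, 272, 1088, 4352, 17408]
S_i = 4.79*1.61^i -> [4.79, 7.71, 12.42, 19.99, 32.18]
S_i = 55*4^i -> [55, 220, 880, 3520, 14080]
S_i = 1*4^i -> [1, 4, 16, 64, 256]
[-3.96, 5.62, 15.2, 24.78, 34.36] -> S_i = -3.96 + 9.58*i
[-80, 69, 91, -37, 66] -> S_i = Random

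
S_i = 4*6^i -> [4, 24, 144, 864, 5184]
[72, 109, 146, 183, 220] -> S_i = 72 + 37*i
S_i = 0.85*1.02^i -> [0.85, 0.87, 0.88, 0.9, 0.92]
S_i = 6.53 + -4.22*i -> [6.53, 2.31, -1.91, -6.13, -10.35]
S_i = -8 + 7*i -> [-8, -1, 6, 13, 20]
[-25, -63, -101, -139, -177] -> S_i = -25 + -38*i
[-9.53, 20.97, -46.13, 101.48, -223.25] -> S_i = -9.53*(-2.20)^i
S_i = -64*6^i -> [-64, -384, -2304, -13824, -82944]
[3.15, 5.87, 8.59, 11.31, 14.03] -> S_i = 3.15 + 2.72*i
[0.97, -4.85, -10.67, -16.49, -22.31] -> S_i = 0.97 + -5.82*i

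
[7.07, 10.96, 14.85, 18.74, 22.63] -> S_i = 7.07 + 3.89*i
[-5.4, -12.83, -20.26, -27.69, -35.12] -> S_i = -5.40 + -7.43*i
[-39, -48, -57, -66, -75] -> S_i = -39 + -9*i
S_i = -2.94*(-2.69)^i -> [-2.94, 7.91, -21.27, 57.23, -153.94]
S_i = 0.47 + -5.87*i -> [0.47, -5.4, -11.27, -17.14, -23.01]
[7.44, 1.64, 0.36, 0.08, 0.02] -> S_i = 7.44*0.22^i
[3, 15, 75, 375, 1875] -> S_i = 3*5^i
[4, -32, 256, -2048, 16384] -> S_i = 4*-8^i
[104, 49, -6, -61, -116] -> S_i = 104 + -55*i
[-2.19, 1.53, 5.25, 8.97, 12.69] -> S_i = -2.19 + 3.72*i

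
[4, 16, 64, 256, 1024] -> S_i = 4*4^i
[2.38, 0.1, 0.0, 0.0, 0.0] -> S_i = 2.38*0.04^i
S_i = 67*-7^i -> [67, -469, 3283, -22981, 160867]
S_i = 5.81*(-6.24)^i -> [5.81, -36.25, 226.23, -1411.66, 8808.75]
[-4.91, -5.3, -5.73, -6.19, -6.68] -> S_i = -4.91*1.08^i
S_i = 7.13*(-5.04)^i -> [7.13, -35.94, 181.11, -912.81, 4600.57]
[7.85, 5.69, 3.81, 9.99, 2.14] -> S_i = Random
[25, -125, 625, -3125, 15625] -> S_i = 25*-5^i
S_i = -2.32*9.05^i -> [-2.32, -21.0, -190.01, -1719.62, -15562.61]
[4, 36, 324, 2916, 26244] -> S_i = 4*9^i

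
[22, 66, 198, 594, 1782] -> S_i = 22*3^i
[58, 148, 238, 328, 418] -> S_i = 58 + 90*i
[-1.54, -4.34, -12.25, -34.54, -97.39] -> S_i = -1.54*2.82^i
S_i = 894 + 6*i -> [894, 900, 906, 912, 918]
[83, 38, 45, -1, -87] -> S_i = Random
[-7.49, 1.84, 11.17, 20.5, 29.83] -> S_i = -7.49 + 9.33*i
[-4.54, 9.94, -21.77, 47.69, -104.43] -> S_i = -4.54*(-2.19)^i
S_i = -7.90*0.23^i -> [-7.9, -1.82, -0.42, -0.1, -0.02]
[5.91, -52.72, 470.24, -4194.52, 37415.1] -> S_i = 5.91*(-8.92)^i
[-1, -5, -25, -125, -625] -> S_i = -1*5^i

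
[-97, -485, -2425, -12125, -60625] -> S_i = -97*5^i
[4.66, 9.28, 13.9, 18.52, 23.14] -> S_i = 4.66 + 4.62*i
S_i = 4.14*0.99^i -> [4.14, 4.1, 4.06, 4.02, 3.98]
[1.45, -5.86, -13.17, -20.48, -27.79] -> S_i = 1.45 + -7.31*i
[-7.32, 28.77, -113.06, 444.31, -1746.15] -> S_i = -7.32*(-3.93)^i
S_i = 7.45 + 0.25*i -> [7.45, 7.7, 7.95, 8.2, 8.45]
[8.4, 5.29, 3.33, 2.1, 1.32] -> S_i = 8.40*0.63^i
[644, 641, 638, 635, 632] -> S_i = 644 + -3*i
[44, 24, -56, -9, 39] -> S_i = Random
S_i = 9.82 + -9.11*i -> [9.82, 0.71, -8.4, -17.51, -26.62]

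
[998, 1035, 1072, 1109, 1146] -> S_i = 998 + 37*i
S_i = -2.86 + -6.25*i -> [-2.86, -9.11, -15.36, -21.61, -27.86]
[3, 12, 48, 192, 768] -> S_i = 3*4^i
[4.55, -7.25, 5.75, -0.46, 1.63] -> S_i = Random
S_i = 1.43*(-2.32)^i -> [1.43, -3.32, 7.7, -17.86, 41.43]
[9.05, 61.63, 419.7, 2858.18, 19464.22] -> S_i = 9.05*6.81^i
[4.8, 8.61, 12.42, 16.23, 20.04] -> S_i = 4.80 + 3.81*i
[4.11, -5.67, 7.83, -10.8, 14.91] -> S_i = 4.11*(-1.38)^i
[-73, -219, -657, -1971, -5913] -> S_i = -73*3^i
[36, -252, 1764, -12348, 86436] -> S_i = 36*-7^i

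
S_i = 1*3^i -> [1, 3, 9, 27, 81]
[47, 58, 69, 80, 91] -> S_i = 47 + 11*i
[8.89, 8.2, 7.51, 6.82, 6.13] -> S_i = 8.89 + -0.69*i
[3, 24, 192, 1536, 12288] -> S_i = 3*8^i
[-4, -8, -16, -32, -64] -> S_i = -4*2^i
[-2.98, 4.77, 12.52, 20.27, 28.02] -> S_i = -2.98 + 7.75*i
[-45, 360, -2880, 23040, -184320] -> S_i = -45*-8^i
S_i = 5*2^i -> [5, 10, 20, 40, 80]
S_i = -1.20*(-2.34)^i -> [-1.2, 2.81, -6.57, 15.38, -35.98]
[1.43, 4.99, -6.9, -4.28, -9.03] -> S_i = Random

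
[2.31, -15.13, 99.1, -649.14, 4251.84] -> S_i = 2.31*(-6.55)^i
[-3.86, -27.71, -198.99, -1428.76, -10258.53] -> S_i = -3.86*7.18^i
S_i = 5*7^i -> [5, 35, 245, 1715, 12005]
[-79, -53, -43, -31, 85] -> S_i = Random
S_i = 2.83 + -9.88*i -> [2.83, -7.05, -16.93, -26.81, -36.69]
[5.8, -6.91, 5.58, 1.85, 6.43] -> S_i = Random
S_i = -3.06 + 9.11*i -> [-3.06, 6.05, 15.16, 24.27, 33.38]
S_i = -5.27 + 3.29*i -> [-5.27, -1.98, 1.31, 4.6, 7.89]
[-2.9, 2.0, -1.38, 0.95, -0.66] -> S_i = -2.90*(-0.69)^i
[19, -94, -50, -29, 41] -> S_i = Random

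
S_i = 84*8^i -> [84, 672, 5376, 43008, 344064]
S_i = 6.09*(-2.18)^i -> [6.09, -13.28, 28.94, -63.09, 137.54]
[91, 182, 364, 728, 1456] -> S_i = 91*2^i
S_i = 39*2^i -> [39, 78, 156, 312, 624]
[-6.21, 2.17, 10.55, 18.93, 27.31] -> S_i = -6.21 + 8.38*i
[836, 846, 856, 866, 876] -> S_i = 836 + 10*i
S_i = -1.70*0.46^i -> [-1.7, -0.78, -0.36, -0.17, -0.08]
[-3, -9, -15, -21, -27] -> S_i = -3 + -6*i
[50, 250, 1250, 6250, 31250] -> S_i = 50*5^i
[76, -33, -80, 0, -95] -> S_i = Random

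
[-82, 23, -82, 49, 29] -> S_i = Random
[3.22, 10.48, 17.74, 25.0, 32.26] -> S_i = 3.22 + 7.26*i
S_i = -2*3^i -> [-2, -6, -18, -54, -162]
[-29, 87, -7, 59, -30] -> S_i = Random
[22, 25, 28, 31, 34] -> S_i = 22 + 3*i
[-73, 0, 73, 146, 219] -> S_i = -73 + 73*i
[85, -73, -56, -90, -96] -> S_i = Random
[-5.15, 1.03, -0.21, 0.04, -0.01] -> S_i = -5.15*(-0.20)^i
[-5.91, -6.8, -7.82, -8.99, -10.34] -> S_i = -5.91*1.15^i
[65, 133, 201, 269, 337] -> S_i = 65 + 68*i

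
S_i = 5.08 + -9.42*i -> [5.08, -4.34, -13.76, -23.18, -32.6]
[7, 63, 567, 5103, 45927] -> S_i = 7*9^i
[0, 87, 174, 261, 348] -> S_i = 0 + 87*i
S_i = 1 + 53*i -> [1, 54, 107, 160, 213]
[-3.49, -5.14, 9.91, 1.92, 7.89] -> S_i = Random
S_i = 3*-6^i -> [3, -18, 108, -648, 3888]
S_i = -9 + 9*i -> [-9, 0, 9, 18, 27]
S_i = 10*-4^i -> [10, -40, 160, -640, 2560]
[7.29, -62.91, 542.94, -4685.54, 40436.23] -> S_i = 7.29*(-8.63)^i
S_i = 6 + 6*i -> [6, 12, 18, 24, 30]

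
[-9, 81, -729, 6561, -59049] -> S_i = -9*-9^i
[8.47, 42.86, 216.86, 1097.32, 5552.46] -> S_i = 8.47*5.06^i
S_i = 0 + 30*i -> [0, 30, 60, 90, 120]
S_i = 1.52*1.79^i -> [1.52, 2.72, 4.87, 8.72, 15.6]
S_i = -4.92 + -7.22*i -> [-4.92, -12.14, -19.36, -26.58, -33.8]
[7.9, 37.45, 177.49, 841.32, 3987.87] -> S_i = 7.90*4.74^i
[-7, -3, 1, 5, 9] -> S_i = -7 + 4*i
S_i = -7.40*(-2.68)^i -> [-7.4, 19.83, -53.15, 142.44, -381.74]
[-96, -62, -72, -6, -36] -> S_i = Random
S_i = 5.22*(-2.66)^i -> [5.22, -13.89, 36.93, -98.25, 261.33]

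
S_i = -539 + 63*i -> [-539, -476, -413, -350, -287]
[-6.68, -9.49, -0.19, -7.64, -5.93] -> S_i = Random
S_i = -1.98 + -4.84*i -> [-1.98, -6.82, -11.66, -16.5, -21.34]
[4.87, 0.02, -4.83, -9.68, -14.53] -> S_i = 4.87 + -4.85*i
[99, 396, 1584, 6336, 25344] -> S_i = 99*4^i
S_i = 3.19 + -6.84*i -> [3.19, -3.65, -10.49, -17.33, -24.17]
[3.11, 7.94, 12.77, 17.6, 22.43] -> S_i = 3.11 + 4.83*i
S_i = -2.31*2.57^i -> [-2.31, -5.94, -15.26, -39.21, -100.77]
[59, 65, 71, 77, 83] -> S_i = 59 + 6*i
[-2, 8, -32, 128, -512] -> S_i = -2*-4^i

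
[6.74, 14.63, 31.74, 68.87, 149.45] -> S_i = 6.74*2.17^i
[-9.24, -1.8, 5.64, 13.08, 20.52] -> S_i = -9.24 + 7.44*i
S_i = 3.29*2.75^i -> [3.29, 9.05, 24.88, 68.42, 188.16]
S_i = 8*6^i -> [8, 48, 288, 1728, 10368]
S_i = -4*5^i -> [-4, -20, -100, -500, -2500]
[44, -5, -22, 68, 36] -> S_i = Random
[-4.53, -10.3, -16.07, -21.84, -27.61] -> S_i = -4.53 + -5.77*i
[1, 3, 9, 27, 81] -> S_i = 1*3^i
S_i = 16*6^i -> [16, 96, 576, 3456, 20736]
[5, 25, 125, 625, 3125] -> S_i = 5*5^i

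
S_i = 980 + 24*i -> [980, 1004, 1028, 1052, 1076]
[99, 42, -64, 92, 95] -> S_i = Random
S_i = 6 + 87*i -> [6, 93, 180, 267, 354]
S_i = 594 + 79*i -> [594, 673, 752, 831, 910]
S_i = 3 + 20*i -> [3, 23, 43, 63, 83]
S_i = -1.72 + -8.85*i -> [-1.72, -10.57, -19.42, -28.27, -37.12]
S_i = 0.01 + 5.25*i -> [0.01, 5.26, 10.51, 15.76, 21.01]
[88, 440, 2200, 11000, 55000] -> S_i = 88*5^i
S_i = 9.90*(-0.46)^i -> [9.9, -4.55, 2.09, -0.96, 0.44]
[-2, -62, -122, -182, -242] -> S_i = -2 + -60*i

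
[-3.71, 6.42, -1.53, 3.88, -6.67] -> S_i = Random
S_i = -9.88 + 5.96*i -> [-9.88, -3.92, 2.04, 8.0, 13.96]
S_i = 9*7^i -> [9, 63, 441, 3087, 21609]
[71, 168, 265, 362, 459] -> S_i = 71 + 97*i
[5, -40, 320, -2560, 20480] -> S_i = 5*-8^i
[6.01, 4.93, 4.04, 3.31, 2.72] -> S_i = 6.01*0.82^i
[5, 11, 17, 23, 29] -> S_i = 5 + 6*i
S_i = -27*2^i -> [-27, -54, -108, -216, -432]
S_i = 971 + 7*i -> [971, 978, 985, 992, 999]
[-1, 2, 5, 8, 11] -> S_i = -1 + 3*i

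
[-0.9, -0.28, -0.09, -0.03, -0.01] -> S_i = -0.90*0.31^i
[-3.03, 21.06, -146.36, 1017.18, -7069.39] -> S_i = -3.03*(-6.95)^i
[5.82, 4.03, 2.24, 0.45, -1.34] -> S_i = 5.82 + -1.79*i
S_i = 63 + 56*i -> [63, 119, 175, 231, 287]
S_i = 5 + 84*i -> [5, 89, 173, 257, 341]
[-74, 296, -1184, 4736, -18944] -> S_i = -74*-4^i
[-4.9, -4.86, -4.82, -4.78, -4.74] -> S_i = -4.90 + 0.04*i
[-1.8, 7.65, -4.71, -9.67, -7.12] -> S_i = Random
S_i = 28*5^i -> [28, 140, 700, 3500, 17500]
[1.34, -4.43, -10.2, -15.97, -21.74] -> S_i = 1.34 + -5.77*i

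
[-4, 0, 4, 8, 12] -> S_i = -4 + 4*i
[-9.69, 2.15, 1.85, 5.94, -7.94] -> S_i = Random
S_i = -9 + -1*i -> [-9, -10, -11, -12, -13]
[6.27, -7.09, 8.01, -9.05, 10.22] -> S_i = 6.27*(-1.13)^i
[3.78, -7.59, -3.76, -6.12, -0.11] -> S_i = Random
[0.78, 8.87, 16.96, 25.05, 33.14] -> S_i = 0.78 + 8.09*i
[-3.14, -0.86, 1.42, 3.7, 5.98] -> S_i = -3.14 + 2.28*i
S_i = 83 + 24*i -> [83, 107, 131, 155, 179]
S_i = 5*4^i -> [5, 20, 80, 320, 1280]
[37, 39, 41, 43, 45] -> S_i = 37 + 2*i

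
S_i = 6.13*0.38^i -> [6.13, 2.33, 0.89, 0.34, 0.13]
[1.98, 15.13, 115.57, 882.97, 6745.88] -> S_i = 1.98*7.64^i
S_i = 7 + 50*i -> [7, 57, 107, 157, 207]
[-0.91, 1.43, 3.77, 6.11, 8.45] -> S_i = -0.91 + 2.34*i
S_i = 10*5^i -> [10, 50, 250, 1250, 6250]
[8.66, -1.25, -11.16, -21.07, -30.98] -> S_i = 8.66 + -9.91*i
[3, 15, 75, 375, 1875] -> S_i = 3*5^i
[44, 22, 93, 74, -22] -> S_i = Random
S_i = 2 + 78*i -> [2, 80, 158, 236, 314]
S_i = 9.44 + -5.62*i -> [9.44, 3.82, -1.8, -7.42, -13.04]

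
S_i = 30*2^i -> [30, 60, 120, 240, 480]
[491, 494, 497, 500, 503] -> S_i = 491 + 3*i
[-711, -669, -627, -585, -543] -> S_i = -711 + 42*i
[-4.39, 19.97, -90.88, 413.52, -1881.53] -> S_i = -4.39*(-4.55)^i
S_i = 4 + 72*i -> [4, 76, 148, 220, 292]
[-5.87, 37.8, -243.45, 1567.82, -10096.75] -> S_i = -5.87*(-6.44)^i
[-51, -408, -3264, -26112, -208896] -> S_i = -51*8^i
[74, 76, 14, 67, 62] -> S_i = Random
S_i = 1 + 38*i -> [1, 39, 77, 115, 153]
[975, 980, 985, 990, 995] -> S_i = 975 + 5*i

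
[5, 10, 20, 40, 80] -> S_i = 5*2^i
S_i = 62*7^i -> [62, 434, 3038, 21266, 148862]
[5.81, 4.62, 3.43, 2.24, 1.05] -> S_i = 5.81 + -1.19*i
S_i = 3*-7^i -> [3, -21, 147, -1029, 7203]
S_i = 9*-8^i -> [9, -72, 576, -4608, 36864]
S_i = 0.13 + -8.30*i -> [0.13, -8.17, -16.47, -24.77, -33.07]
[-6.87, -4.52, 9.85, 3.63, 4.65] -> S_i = Random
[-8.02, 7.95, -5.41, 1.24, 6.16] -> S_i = Random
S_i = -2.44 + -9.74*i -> [-2.44, -12.18, -21.92, -31.66, -41.4]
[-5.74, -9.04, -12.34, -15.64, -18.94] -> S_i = -5.74 + -3.30*i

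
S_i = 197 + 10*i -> [197, 207, 217, 227, 237]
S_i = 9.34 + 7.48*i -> [9.34, 16.82, 24.3, 31.78, 39.26]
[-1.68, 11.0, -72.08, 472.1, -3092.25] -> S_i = -1.68*(-6.55)^i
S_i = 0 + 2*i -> [0, 2, 4, 6, 8]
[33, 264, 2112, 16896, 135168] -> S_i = 33*8^i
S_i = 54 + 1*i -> [54, 55, 56, 57, 58]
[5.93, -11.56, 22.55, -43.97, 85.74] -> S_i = 5.93*(-1.95)^i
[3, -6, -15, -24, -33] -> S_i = 3 + -9*i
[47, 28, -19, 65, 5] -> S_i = Random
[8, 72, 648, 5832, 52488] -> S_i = 8*9^i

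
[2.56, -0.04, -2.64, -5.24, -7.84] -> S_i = 2.56 + -2.60*i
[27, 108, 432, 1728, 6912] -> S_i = 27*4^i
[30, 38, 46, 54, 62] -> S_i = 30 + 8*i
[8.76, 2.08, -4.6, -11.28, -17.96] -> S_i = 8.76 + -6.68*i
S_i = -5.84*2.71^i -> [-5.84, -15.83, -42.89, -116.23, -314.99]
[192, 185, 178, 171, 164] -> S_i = 192 + -7*i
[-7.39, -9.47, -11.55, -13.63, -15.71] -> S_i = -7.39 + -2.08*i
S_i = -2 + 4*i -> [-2, 2, 6, 10, 14]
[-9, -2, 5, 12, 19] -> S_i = -9 + 7*i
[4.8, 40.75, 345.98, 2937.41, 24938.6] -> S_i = 4.80*8.49^i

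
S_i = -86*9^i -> [-86, -774, -6966, -62694, -564246]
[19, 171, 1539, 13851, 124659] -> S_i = 19*9^i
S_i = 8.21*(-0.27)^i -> [8.21, -2.22, 0.6, -0.16, 0.04]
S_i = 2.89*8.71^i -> [2.89, 25.17, 219.25, 1909.64, 16633.0]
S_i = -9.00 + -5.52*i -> [-9.0, -14.52, -20.04, -25.56, -31.08]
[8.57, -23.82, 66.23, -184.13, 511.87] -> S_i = 8.57*(-2.78)^i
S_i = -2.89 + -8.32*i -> [-2.89, -11.21, -19.53, -27.85, -36.17]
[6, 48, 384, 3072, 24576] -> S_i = 6*8^i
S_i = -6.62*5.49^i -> [-6.62, -36.34, -199.53, -1095.41, -6013.78]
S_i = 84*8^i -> [84, 672, 5376, 43008, 344064]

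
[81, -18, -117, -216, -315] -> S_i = 81 + -99*i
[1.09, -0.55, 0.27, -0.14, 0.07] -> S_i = 1.09*(-0.50)^i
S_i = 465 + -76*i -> [465, 389, 313, 237, 161]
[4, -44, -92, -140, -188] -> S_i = 4 + -48*i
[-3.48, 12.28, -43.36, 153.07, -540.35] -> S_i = -3.48*(-3.53)^i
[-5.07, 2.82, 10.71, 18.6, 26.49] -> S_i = -5.07 + 7.89*i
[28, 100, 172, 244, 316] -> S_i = 28 + 72*i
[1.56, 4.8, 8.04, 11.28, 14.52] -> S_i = 1.56 + 3.24*i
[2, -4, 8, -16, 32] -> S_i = 2*-2^i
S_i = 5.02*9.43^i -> [5.02, 47.34, 446.4, 4209.58, 39696.34]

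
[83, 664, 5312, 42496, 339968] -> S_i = 83*8^i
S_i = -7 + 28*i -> [-7, 21, 49, 77, 105]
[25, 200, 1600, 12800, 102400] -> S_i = 25*8^i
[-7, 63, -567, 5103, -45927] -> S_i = -7*-9^i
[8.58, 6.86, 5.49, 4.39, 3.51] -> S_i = 8.58*0.80^i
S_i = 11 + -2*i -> [11, 9, 7, 5, 3]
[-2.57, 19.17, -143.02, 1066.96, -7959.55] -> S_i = -2.57*(-7.46)^i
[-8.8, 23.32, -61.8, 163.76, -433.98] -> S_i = -8.80*(-2.65)^i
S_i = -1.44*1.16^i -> [-1.44, -1.67, -1.94, -2.25, -2.61]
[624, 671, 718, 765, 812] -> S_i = 624 + 47*i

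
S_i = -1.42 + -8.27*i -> [-1.42, -9.69, -17.96, -26.23, -34.5]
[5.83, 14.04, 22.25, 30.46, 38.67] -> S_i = 5.83 + 8.21*i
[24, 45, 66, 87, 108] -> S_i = 24 + 21*i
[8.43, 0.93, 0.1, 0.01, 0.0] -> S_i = 8.43*0.11^i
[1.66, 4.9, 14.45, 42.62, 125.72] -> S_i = 1.66*2.95^i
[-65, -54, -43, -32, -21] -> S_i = -65 + 11*i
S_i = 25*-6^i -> [25, -150, 900, -5400, 32400]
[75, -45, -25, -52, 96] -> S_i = Random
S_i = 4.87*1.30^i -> [4.87, 6.33, 8.23, 10.7, 13.91]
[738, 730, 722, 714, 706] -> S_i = 738 + -8*i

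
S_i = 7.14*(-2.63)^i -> [7.14, -18.78, 49.39, -129.89, 341.6]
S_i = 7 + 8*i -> [7, 15, 23, 31, 39]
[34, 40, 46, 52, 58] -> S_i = 34 + 6*i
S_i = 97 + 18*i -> [97, 115, 133, 151, 169]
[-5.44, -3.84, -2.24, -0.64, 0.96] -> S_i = -5.44 + 1.60*i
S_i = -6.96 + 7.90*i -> [-6.96, 0.94, 8.84, 16.74, 24.64]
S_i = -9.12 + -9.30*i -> [-9.12, -18.42, -27.72, -37.02, -46.32]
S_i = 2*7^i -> [2, 14, 98, 686, 4802]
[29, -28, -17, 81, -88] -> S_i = Random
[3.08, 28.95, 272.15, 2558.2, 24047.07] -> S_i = 3.08*9.40^i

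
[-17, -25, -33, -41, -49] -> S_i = -17 + -8*i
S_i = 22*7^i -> [22, 154, 1078, 7546, 52822]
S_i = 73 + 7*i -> [73, 80, 87, 94, 101]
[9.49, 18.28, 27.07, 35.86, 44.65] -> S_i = 9.49 + 8.79*i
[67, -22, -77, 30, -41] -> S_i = Random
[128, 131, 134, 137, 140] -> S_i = 128 + 3*i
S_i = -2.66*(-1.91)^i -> [-2.66, 5.08, -9.7, 18.53, -35.4]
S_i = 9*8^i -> [9, 72, 576, 4608, 36864]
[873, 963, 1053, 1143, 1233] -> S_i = 873 + 90*i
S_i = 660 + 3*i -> [660, 663, 666, 669, 672]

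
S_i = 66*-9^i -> [66, -594, 5346, -48114, 433026]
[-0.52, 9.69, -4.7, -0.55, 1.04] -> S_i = Random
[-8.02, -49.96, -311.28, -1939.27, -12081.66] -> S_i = -8.02*6.23^i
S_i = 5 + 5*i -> [5, 10, 15, 20, 25]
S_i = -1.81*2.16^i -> [-1.81, -3.91, -8.44, -18.24, -39.4]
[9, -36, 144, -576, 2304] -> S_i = 9*-4^i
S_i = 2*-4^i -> [2, -8, 32, -128, 512]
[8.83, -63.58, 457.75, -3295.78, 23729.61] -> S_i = 8.83*(-7.20)^i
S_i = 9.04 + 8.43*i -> [9.04, 17.47, 25.9, 34.33, 42.76]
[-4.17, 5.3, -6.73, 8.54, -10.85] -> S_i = -4.17*(-1.27)^i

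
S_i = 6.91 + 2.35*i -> [6.91, 9.26, 11.61, 13.96, 16.31]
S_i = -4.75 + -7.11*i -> [-4.75, -11.86, -18.97, -26.08, -33.19]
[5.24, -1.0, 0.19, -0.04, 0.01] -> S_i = 5.24*(-0.19)^i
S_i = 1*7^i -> [1, 7, 49, 343, 2401]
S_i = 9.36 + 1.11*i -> [9.36, 10.47, 11.58, 12.69, 13.8]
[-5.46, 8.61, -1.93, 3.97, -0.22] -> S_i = Random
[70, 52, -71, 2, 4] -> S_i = Random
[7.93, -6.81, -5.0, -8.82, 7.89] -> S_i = Random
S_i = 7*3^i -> [7, 21, 63, 189, 567]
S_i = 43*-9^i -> [43, -387, 3483, -31347, 282123]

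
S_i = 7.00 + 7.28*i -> [7.0, 14.28, 21.56, 28.84, 36.12]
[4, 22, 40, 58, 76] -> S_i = 4 + 18*i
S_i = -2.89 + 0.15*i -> [-2.89, -2.74, -2.59, -2.44, -2.29]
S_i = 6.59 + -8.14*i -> [6.59, -1.55, -9.69, -17.83, -25.97]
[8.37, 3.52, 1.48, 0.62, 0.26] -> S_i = 8.37*0.42^i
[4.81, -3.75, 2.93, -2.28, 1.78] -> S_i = 4.81*(-0.78)^i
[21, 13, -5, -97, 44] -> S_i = Random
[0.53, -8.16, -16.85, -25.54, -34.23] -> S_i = 0.53 + -8.69*i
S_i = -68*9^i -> [-68, -612, -5508, -49572, -446148]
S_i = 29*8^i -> [29, 232, 1856, 14848, 118784]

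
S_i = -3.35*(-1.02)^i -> [-3.35, 3.42, -3.49, 3.56, -3.63]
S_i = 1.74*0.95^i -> [1.74, 1.65, 1.57, 1.49, 1.42]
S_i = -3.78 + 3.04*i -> [-3.78, -0.74, 2.3, 5.34, 8.38]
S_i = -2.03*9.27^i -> [-2.03, -18.82, -174.44, -1617.09, -14990.46]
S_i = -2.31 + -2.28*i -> [-2.31, -4.59, -6.87, -9.15, -11.43]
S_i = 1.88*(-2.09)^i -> [1.88, -3.93, 8.21, -17.16, 35.87]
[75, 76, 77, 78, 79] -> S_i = 75 + 1*i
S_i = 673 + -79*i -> [673, 594, 515, 436, 357]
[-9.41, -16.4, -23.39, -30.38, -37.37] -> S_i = -9.41 + -6.99*i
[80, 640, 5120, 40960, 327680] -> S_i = 80*8^i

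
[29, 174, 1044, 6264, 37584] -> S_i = 29*6^i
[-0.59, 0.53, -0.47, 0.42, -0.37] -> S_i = -0.59*(-0.89)^i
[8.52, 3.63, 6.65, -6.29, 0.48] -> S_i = Random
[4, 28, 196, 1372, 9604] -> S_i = 4*7^i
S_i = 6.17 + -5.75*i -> [6.17, 0.42, -5.33, -11.08, -16.83]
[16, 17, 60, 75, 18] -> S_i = Random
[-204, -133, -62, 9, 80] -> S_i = -204 + 71*i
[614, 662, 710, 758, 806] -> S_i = 614 + 48*i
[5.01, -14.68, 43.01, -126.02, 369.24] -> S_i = 5.01*(-2.93)^i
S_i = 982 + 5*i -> [982, 987, 992, 997, 1002]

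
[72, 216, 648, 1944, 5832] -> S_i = 72*3^i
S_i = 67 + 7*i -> [67, 74, 81, 88, 95]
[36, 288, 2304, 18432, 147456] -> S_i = 36*8^i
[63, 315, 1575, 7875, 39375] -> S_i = 63*5^i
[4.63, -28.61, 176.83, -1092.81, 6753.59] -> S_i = 4.63*(-6.18)^i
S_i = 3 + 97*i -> [3, 100, 197, 294, 391]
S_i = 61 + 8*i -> [61, 69, 77, 85, 93]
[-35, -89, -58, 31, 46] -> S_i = Random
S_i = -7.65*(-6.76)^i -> [-7.65, 51.71, -349.59, 2363.21, -15975.27]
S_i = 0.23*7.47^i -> [0.23, 1.72, 12.83, 95.87, 716.16]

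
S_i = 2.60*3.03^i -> [2.6, 7.88, 23.87, 72.33, 219.15]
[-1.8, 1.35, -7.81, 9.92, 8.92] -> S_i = Random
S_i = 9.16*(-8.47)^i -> [9.16, -77.59, 657.15, -5566.03, 47144.29]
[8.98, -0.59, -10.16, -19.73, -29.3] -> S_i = 8.98 + -9.57*i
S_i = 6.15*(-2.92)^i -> [6.15, -17.96, 52.44, -153.12, 447.1]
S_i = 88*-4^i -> [88, -352, 1408, -5632, 22528]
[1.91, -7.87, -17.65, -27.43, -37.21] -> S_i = 1.91 + -9.78*i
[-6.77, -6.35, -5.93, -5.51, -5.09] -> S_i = -6.77 + 0.42*i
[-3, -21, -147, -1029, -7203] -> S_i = -3*7^i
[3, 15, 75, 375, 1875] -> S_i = 3*5^i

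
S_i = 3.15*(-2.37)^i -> [3.15, -7.47, 17.69, -41.93, 99.38]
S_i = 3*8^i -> [3, 24, 192, 1536, 12288]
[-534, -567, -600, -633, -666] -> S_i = -534 + -33*i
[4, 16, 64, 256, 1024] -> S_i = 4*4^i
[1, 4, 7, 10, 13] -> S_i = 1 + 3*i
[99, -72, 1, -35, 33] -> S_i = Random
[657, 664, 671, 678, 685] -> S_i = 657 + 7*i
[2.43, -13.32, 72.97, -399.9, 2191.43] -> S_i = 2.43*(-5.48)^i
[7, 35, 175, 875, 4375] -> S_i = 7*5^i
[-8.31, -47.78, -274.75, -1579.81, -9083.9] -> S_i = -8.31*5.75^i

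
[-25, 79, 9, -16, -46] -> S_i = Random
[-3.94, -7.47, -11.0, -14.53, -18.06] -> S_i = -3.94 + -3.53*i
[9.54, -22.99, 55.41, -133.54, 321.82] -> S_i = 9.54*(-2.41)^i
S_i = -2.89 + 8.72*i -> [-2.89, 5.83, 14.55, 23.27, 31.99]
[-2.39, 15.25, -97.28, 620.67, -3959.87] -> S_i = -2.39*(-6.38)^i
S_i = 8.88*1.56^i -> [8.88, 13.85, 21.61, 33.71, 52.59]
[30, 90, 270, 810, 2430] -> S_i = 30*3^i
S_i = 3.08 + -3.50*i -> [3.08, -0.42, -3.92, -7.42, -10.92]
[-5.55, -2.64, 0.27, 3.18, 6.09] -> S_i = -5.55 + 2.91*i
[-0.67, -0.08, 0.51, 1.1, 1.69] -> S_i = -0.67 + 0.59*i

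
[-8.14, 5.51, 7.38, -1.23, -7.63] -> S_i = Random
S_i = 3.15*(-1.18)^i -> [3.15, -3.72, 4.39, -5.18, 6.11]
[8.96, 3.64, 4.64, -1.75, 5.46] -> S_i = Random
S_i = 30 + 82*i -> [30, 112, 194, 276, 358]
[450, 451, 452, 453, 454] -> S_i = 450 + 1*i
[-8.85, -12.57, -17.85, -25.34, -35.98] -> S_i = -8.85*1.42^i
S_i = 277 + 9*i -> [277, 286, 295, 304, 313]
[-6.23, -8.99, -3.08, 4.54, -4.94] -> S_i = Random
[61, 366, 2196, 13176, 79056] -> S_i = 61*6^i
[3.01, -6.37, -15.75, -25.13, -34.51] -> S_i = 3.01 + -9.38*i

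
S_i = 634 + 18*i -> [634, 652, 670, 688, 706]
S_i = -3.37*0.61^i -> [-3.37, -2.06, -1.25, -0.76, -0.47]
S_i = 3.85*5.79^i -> [3.85, 22.29, 129.07, 747.3, 4326.88]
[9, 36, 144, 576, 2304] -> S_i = 9*4^i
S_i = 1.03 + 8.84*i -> [1.03, 9.87, 18.71, 27.55, 36.39]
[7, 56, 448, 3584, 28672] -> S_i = 7*8^i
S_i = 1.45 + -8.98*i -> [1.45, -7.53, -16.51, -25.49, -34.47]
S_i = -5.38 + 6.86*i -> [-5.38, 1.48, 8.34, 15.2, 22.06]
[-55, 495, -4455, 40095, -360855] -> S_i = -55*-9^i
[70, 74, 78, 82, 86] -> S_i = 70 + 4*i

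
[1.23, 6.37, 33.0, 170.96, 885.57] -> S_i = 1.23*5.18^i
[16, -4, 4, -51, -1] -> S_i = Random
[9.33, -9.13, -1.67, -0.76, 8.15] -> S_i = Random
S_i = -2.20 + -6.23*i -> [-2.2, -8.43, -14.66, -20.89, -27.12]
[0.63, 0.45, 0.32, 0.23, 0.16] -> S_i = 0.63*0.71^i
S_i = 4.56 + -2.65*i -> [4.56, 1.91, -0.74, -3.39, -6.04]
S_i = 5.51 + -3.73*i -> [5.51, 1.78, -1.95, -5.68, -9.41]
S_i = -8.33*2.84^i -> [-8.33, -23.66, -67.19, -190.81, -541.9]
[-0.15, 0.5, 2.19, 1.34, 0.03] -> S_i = Random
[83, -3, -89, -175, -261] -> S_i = 83 + -86*i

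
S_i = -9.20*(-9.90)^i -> [-9.2, 91.08, -901.69, 8926.75, -88374.83]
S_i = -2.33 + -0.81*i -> [-2.33, -3.14, -3.95, -4.76, -5.57]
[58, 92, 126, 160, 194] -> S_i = 58 + 34*i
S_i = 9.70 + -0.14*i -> [9.7, 9.56, 9.42, 9.28, 9.14]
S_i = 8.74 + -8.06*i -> [8.74, 0.68, -7.38, -15.44, -23.5]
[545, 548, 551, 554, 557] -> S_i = 545 + 3*i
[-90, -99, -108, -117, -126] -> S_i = -90 + -9*i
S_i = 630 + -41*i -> [630, 589, 548, 507, 466]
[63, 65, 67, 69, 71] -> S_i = 63 + 2*i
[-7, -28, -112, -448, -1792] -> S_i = -7*4^i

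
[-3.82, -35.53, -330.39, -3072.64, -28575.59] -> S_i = -3.82*9.30^i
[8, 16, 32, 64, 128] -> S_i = 8*2^i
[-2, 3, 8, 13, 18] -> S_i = -2 + 5*i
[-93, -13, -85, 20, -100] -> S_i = Random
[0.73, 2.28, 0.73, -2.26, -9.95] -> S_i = Random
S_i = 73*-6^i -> [73, -438, 2628, -15768, 94608]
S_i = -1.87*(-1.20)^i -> [-1.87, 2.24, -2.69, 3.23, -3.88]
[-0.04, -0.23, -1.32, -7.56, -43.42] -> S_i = -0.04*5.74^i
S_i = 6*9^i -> [6, 54, 486, 4374, 39366]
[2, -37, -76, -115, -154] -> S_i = 2 + -39*i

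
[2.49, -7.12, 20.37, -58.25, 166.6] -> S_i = 2.49*(-2.86)^i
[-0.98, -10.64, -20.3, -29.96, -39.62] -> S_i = -0.98 + -9.66*i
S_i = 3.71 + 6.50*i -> [3.71, 10.21, 16.71, 23.21, 29.71]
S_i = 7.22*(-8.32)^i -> [7.22, -60.07, 499.79, -4158.22, 34596.37]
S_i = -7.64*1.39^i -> [-7.64, -10.62, -14.76, -20.52, -28.52]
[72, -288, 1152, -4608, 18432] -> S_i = 72*-4^i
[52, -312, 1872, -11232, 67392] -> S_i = 52*-6^i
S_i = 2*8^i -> [2, 16, 128, 1024, 8192]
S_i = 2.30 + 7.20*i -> [2.3, 9.5, 16.7, 23.9, 31.1]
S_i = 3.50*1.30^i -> [3.5, 4.55, 5.92, 7.69, 10.0]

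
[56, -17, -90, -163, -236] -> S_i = 56 + -73*i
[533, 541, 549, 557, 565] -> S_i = 533 + 8*i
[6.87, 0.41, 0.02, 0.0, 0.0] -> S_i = 6.87*0.06^i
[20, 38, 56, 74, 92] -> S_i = 20 + 18*i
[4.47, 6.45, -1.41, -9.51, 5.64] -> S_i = Random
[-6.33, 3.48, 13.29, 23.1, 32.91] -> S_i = -6.33 + 9.81*i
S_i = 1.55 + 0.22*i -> [1.55, 1.77, 1.99, 2.21, 2.43]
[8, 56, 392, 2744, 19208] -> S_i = 8*7^i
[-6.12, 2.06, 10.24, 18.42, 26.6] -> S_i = -6.12 + 8.18*i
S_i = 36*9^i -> [36, 324, 2916, 26244, 236196]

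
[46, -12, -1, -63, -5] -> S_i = Random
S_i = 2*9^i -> [2, 18, 162, 1458, 13122]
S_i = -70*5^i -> [-70, -350, -1750, -8750, -43750]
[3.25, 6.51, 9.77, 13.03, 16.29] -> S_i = 3.25 + 3.26*i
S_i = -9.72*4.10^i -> [-9.72, -39.85, -163.39, -669.91, -2746.64]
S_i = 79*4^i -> [79, 316, 1264, 5056, 20224]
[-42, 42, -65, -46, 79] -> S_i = Random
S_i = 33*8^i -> [33, 264, 2112, 16896, 135168]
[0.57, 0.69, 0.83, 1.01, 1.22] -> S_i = 0.57*1.21^i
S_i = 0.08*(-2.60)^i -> [0.08, -0.21, 0.54, -1.41, 3.66]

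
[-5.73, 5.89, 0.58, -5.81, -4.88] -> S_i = Random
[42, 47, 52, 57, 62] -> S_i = 42 + 5*i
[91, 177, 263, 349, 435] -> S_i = 91 + 86*i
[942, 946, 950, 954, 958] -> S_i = 942 + 4*i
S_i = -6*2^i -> [-6, -12, -24, -48, -96]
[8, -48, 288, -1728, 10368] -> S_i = 8*-6^i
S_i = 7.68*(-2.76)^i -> [7.68, -21.2, 58.5, -161.47, 445.65]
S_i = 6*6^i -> [6, 36, 216, 1296, 7776]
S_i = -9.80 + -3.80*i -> [-9.8, -13.6, -17.4, -21.2, -25.0]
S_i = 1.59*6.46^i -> [1.59, 10.27, 66.35, 428.64, 2769.03]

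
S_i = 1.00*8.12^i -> [1.0, 8.12, 65.93, 535.39, 4347.35]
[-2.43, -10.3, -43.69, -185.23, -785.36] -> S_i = -2.43*4.24^i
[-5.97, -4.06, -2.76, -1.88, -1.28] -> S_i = -5.97*0.68^i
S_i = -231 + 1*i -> [-231, -230, -229, -228, -227]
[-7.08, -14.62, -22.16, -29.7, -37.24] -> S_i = -7.08 + -7.54*i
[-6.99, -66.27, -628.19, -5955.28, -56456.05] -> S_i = -6.99*9.48^i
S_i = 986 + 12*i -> [986, 998, 1010, 1022, 1034]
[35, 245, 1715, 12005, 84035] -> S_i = 35*7^i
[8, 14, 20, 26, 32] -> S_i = 8 + 6*i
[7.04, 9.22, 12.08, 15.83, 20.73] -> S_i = 7.04*1.31^i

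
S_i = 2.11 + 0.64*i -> [2.11, 2.75, 3.39, 4.03, 4.67]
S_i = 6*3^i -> [6, 18, 54, 162, 486]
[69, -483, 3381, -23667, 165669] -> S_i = 69*-7^i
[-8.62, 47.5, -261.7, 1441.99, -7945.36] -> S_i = -8.62*(-5.51)^i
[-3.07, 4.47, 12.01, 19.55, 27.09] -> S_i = -3.07 + 7.54*i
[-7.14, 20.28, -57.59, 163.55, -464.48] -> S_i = -7.14*(-2.84)^i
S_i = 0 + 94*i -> [0, 94, 188, 282, 376]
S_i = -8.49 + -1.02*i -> [-8.49, -9.51, -10.53, -11.55, -12.57]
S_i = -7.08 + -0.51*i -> [-7.08, -7.59, -8.1, -8.61, -9.12]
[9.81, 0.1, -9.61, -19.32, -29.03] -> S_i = 9.81 + -9.71*i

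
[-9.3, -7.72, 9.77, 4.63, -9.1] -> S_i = Random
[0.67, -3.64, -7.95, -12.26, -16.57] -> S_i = 0.67 + -4.31*i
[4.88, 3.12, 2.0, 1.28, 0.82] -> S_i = 4.88*0.64^i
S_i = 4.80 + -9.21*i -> [4.8, -4.41, -13.62, -22.83, -32.04]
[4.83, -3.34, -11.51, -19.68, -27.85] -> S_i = 4.83 + -8.17*i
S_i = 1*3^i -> [1, 3, 9, 27, 81]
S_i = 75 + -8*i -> [75, 67, 59, 51, 43]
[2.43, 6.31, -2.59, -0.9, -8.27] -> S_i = Random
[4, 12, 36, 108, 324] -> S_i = 4*3^i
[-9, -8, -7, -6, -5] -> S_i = -9 + 1*i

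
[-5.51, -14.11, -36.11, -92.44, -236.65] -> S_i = -5.51*2.56^i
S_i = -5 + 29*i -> [-5, 24, 53, 82, 111]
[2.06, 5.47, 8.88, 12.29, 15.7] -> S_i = 2.06 + 3.41*i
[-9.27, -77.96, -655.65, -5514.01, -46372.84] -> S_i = -9.27*8.41^i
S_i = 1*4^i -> [1, 4, 16, 64, 256]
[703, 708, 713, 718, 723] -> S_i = 703 + 5*i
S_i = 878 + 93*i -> [878, 971, 1064, 1157, 1250]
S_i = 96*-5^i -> [96, -480, 2400, -12000, 60000]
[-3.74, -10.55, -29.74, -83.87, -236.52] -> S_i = -3.74*2.82^i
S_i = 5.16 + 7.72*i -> [5.16, 12.88, 20.6, 28.32, 36.04]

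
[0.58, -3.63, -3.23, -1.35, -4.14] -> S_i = Random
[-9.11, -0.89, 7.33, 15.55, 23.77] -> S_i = -9.11 + 8.22*i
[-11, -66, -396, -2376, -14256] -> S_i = -11*6^i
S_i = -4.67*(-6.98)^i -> [-4.67, 32.6, -227.52, 1588.12, -11085.07]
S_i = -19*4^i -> [-19, -76, -304, -1216, -4864]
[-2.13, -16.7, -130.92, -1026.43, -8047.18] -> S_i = -2.13*7.84^i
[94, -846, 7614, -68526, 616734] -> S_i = 94*-9^i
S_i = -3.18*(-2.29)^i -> [-3.18, 7.28, -16.68, 38.19, -87.45]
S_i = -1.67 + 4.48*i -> [-1.67, 2.81, 7.29, 11.77, 16.25]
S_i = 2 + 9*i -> [2, 11, 20, 29, 38]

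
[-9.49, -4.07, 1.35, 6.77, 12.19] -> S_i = -9.49 + 5.42*i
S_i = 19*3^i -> [19, 57, 171, 513, 1539]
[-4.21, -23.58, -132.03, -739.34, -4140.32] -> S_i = -4.21*5.60^i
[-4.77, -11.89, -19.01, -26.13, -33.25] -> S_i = -4.77 + -7.12*i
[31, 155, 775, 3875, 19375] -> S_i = 31*5^i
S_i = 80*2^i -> [80, 160, 320, 640, 1280]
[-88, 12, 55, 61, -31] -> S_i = Random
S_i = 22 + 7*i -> [22, 29, 36, 43, 50]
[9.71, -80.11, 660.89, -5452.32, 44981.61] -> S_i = 9.71*(-8.25)^i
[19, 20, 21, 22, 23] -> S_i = 19 + 1*i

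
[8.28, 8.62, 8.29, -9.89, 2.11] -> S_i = Random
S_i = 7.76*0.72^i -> [7.76, 5.59, 4.02, 2.9, 2.09]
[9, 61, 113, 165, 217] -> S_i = 9 + 52*i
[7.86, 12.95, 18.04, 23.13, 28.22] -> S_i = 7.86 + 5.09*i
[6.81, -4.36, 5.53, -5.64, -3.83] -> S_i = Random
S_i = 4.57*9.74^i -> [4.57, 44.51, 433.54, 4222.73, 41129.37]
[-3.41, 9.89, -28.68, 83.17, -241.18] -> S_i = -3.41*(-2.90)^i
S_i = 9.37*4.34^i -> [9.37, 40.67, 176.49, 765.96, 3324.29]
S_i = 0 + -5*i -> [0, -5, -10, -15, -20]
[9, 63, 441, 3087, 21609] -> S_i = 9*7^i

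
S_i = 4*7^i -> [4, 28, 196, 1372, 9604]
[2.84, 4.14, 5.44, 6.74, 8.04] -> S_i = 2.84 + 1.30*i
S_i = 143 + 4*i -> [143, 147, 151, 155, 159]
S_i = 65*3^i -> [65, 195, 585, 1755, 5265]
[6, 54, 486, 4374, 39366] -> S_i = 6*9^i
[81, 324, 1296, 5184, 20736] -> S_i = 81*4^i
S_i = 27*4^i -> [27, 108, 432, 1728, 6912]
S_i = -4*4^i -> [-4, -16, -64, -256, -1024]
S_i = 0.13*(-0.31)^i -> [0.13, -0.04, 0.01, -0.0, 0.0]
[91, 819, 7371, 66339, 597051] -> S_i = 91*9^i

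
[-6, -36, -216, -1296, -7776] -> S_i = -6*6^i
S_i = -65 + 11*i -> [-65, -54, -43, -32, -21]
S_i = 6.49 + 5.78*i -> [6.49, 12.27, 18.05, 23.83, 29.61]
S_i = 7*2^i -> [7, 14, 28, 56, 112]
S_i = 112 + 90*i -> [112, 202, 292, 382, 472]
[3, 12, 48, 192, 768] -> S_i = 3*4^i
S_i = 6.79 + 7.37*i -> [6.79, 14.16, 21.53, 28.9, 36.27]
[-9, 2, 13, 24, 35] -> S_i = -9 + 11*i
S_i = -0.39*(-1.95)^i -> [-0.39, 0.76, -1.48, 2.89, -5.64]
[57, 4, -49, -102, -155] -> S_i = 57 + -53*i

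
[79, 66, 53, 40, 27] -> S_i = 79 + -13*i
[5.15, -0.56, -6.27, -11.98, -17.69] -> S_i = 5.15 + -5.71*i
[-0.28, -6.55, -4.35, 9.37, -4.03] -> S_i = Random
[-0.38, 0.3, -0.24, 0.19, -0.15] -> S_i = -0.38*(-0.79)^i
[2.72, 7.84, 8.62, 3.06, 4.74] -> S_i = Random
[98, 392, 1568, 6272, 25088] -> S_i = 98*4^i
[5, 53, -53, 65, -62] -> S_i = Random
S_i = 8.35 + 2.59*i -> [8.35, 10.94, 13.53, 16.12, 18.71]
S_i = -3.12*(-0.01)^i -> [-3.12, 0.03, -0.0, 0.0, -0.0]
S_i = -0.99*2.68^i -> [-0.99, -2.65, -7.11, -19.06, -51.07]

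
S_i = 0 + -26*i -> [0, -26, -52, -78, -104]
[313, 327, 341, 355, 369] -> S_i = 313 + 14*i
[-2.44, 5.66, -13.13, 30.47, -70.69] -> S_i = -2.44*(-2.32)^i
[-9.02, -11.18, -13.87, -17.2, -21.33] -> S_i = -9.02*1.24^i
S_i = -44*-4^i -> [-44, 176, -704, 2816, -11264]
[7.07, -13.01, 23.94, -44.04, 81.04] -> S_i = 7.07*(-1.84)^i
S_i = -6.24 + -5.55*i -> [-6.24, -11.79, -17.34, -22.89, -28.44]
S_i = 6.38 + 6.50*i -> [6.38, 12.88, 19.38, 25.88, 32.38]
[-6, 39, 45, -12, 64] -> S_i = Random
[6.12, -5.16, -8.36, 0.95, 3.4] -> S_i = Random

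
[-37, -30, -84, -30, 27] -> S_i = Random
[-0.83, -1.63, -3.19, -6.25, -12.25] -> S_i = -0.83*1.96^i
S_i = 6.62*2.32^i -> [6.62, 15.36, 35.63, 82.67, 191.78]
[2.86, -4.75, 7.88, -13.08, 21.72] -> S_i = 2.86*(-1.66)^i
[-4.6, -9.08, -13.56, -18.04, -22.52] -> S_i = -4.60 + -4.48*i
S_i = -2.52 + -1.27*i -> [-2.52, -3.79, -5.06, -6.33, -7.6]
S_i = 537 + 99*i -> [537, 636, 735, 834, 933]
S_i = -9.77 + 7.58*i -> [-9.77, -2.19, 5.39, 12.97, 20.55]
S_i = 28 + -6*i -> [28, 22, 16, 10, 4]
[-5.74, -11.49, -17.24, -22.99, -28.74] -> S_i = -5.74 + -5.75*i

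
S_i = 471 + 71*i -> [471, 542, 613, 684, 755]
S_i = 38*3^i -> [38, 114, 342, 1026, 3078]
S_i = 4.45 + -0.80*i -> [4.45, 3.65, 2.85, 2.05, 1.25]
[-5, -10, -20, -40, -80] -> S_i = -5*2^i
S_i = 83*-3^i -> [83, -249, 747, -2241, 6723]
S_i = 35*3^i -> [35, 105, 315, 945, 2835]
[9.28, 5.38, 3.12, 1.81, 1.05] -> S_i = 9.28*0.58^i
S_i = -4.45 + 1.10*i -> [-4.45, -3.35, -2.25, -1.15, -0.05]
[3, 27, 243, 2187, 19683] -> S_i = 3*9^i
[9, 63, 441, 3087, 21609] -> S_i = 9*7^i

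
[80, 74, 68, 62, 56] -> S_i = 80 + -6*i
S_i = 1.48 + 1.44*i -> [1.48, 2.92, 4.36, 5.8, 7.24]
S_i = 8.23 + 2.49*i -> [8.23, 10.72, 13.21, 15.7, 18.19]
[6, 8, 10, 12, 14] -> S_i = 6 + 2*i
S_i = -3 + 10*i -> [-3, 7, 17, 27, 37]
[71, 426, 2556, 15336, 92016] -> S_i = 71*6^i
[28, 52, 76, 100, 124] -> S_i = 28 + 24*i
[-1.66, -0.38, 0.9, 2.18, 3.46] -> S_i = -1.66 + 1.28*i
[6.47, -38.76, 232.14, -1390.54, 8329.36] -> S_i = 6.47*(-5.99)^i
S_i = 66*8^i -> [66, 528, 4224, 33792, 270336]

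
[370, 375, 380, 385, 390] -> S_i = 370 + 5*i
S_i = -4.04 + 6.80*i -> [-4.04, 2.76, 9.56, 16.36, 23.16]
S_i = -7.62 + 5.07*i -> [-7.62, -2.55, 2.52, 7.59, 12.66]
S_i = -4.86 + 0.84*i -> [-4.86, -4.02, -3.18, -2.34, -1.5]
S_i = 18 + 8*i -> [18, 26, 34, 42, 50]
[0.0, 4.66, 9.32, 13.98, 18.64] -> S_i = -0.00 + 4.66*i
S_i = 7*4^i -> [7, 28, 112, 448, 1792]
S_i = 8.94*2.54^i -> [8.94, 22.71, 57.68, 146.5, 372.11]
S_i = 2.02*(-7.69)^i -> [2.02, -15.53, 119.45, -918.61, 7064.1]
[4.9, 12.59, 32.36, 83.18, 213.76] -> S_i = 4.90*2.57^i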